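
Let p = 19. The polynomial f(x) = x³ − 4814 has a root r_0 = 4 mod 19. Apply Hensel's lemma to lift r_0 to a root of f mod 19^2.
r_1 = 118 (mod 361)

Hensel: r_{i+1} = r_i − f(r_i)/f′(r_i) mod 19^{i+2}, where f′(x) = 3x². Iterate:
  r_0 = 4 (mod 19)
  r_1 = 118 (mod 361)
Final: r = 118 with f(r) ≡ 0 mod 19^2.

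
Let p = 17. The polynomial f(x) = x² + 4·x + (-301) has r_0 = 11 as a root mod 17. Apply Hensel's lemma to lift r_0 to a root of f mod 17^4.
r_3 = 10398 (mod 83521)

Hensel: r_{i+1} = r_i − f(r_i)·(f′(r_i))^{-1} mod 17^{i+2}, f′(x) = 2x + 4. Iterate:
  r_0 = 11 (mod 17)
  r_1 = 283 (mod 289)
  r_2 = 572 (mod 4913)
  r_3 = 10398 (mod 83521)
Final: r = 10398 satisfies f(r) ≡ 0 mod 17^4.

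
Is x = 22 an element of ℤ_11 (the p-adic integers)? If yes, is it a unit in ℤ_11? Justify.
x ∈ ℤ_11 but not a unit; v_11(x) = 1 > 0

ℤ_11 = {x ∈ ℚ_11 : v_11(x) ≥ 0} and ℤ_11^× = {x ∈ ℤ_11 : v_11(x) = 0}. Here v_11(22) = v_11(num) − v_11(den) = 1; compare against these criteria.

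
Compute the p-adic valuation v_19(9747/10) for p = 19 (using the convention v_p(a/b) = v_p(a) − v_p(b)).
v_19(9747/10) = 2

Factor powers of 19 from the numerator and denominator of the reduced fraction: 9747 = 19^2 · 27 and 10 = 19^0 · 10. Apply v_p(a/b) = v_p(a) − v_p(b): v_19(9747/10) = 2 − 0 = 2.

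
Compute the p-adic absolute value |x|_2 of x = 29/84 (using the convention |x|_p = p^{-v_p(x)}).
|29/84|_2 = 4

Step 1 — compute v_2(x) by factoring powers of 2 out of the numerator and denominator: v_2(29/84) = -2. Step 2 — apply |x|_p = p^{-v_p(x)} = 2^{2} = 4.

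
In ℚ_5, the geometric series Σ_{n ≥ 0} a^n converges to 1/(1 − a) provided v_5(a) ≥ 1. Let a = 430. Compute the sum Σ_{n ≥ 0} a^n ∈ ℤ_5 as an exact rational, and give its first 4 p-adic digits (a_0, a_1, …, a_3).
Σ a^n = 1/(1 − a) = -1/429;  first 4 digits = (1, 1, 3, 3)

v_5(a) = 1 ≥ 1, so the series converges in ℤ_5 to 1/(1 − a) = 1/(1 − 430) = -1/429. Expand this rational in ℤ_5: compute digits iteratively via d_i = x_i mod 5, x_{i+1} = (x_i − d_i)/5. The first 4 digits are (1, 1, 3, 3).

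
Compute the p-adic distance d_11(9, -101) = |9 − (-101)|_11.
d_11(9, -101) = 1/11

Step 1 — x − y = 9 − (-101) = 110. Step 2 — v_11(110) = 1 (factor: 110 = (11^1 · 10); the sign does not affect v_p). Step 3 — |x − y|_11 = 11^{-1} = 1/11.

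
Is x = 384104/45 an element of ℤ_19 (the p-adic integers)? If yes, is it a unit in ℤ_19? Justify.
x ∈ ℤ_19 but not a unit; v_19(x) = 3 > 0

ℤ_19 = {x ∈ ℚ_19 : v_19(x) ≥ 0} and ℤ_19^× = {x ∈ ℤ_19 : v_19(x) = 0}. Here v_19(384104/45) = v_19(num) − v_19(den) = 3; compare against these criteria.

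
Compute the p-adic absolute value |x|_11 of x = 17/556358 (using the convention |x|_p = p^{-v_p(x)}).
|17/556358|_11 = 14641

Step 1 — compute v_11(x) by factoring powers of 11 out of the numerator and denominator: v_11(17/556358) = -4. Step 2 — apply |x|_p = p^{-v_p(x)} = 11^{4} = 14641.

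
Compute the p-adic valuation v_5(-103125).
v_5(-103125) = 5

v_5(n) is the largest exponent k such that 5^k divides n. Factor out: -103125 = -5^5 · 33. (Sign doesn't affect v_p.) So v_5(-103125) = 5.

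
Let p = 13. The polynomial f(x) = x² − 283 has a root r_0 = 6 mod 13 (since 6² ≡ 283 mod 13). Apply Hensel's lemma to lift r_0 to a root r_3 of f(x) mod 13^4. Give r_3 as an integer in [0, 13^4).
r_3 = 18011 (mod 28561)

Hensel's recurrence: r_{i+1} = r_i − f(r_i)·(f′(r_i))^{-1} mod 13^{i+2}, with f′(x) = 2x. Iterate:
  r_0 = 6 (mod 13)
  r_1 = 97 (mod 169)
  r_2 = 435 (mod 2197)
  r_3 = 18011 (mod 28561)
Final: r_3 = 18011, and one checks f(r_3) ≡ 0 mod 13^4.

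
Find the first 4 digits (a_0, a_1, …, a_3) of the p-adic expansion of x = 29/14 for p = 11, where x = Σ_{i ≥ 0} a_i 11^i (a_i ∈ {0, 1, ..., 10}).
(a_0, …, a_3) = (6, 2, 10, 3)

v_11(29/14) = 0 (numerator and denominator both coprime to 11), so x ∈ ℤ_11^×. Compute digits iteratively via a_i = x_i mod 11, x_{i+1} = (x_i − a_i)/11, with x_0 = x:
  x_0 = 29/14;  a_0 = 6;  x_1 = (x_0 − 6)/11 = -5/14
  x_1 = -5/14;  a_1 = 2;  x_2 = (x_1 − 2)/11 = -3/14
  x_2 = -3/14;  a_2 = 10;  x_3 = (x_2 − 10)/11 = -13/14
  x_3 = -13/14;  a_3 = 3;  x_4 = (x_3 − 3)/11 = -5/14
Digits: (6, 2, 10, 3).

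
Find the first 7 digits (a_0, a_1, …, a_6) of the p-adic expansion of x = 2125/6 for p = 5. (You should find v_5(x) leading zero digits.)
(a_0, …, a_6) = (0, 0, 0, 2, 1, 4, 0)

v_5(2125/6) = 3, so a_0 = ... = a_2 = 0. Factor out: x = 5^3 · u with u = 17/6 a unit in ℤ_5. Expand u iteratively via a_{v+i} = u_i mod 5, u_{i+1} = (u_i − a_{v+i})/5:
  u_0 = 17/6;  a_3 = 2;  u_1 = (u_0 − 2)/5 = 1/6
  u_1 = 1/6;  a_4 = 1;  u_2 = (u_1 − 1)/5 = -1/6
  u_2 = -1/6;  a_5 = 4;  u_3 = (u_2 − 4)/5 = -5/6
  u_3 = -5/6;  a_6 = 0;  u_4 = (u_3 − 0)/5 = -1/6
Digits: (0, 0, 0, 2, 1, 4, 0).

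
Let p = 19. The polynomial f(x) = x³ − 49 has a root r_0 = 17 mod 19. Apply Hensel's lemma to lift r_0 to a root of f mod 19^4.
r_3 = 81679 (mod 130321)

Hensel: r_{i+1} = r_i − f(r_i)/f′(r_i) mod 19^{i+2}, where f′(x) = 3x². Iterate:
  r_0 = 17 (mod 19)
  r_1 = 93 (mod 361)
  r_2 = 6230 (mod 6859)
  r_3 = 81679 (mod 130321)
Final: r = 81679 with f(r) ≡ 0 mod 19^4.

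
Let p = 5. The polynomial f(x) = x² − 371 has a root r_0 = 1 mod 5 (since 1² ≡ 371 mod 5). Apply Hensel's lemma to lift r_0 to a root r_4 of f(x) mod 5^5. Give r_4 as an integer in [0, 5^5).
r_4 = 2011 (mod 3125)

Hensel's recurrence: r_{i+1} = r_i − f(r_i)·(f′(r_i))^{-1} mod 5^{i+2}, with f′(x) = 2x. Iterate:
  r_0 = 1 (mod 5)
  r_1 = 11 (mod 25)
  r_2 = 11 (mod 125)
  r_3 = 136 (mod 625)
  r_4 = 2011 (mod 3125)
Final: r_4 = 2011, and one checks f(r_4) ≡ 0 mod 5^5.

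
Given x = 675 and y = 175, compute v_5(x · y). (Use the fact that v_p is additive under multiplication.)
v_5(118125) = 4

v_p(x) = 2 (factor: 675 = 5^2 · 27); v_p(y) = 2 (factor: 175 = 5^2 · 7). Additivity: v_p(xy) = v_p(x) + v_p(y) = 2 + 2 = 4. (Direct check: xy = 118125 = 5^4 · (189).)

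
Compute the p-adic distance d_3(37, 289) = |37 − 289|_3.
d_3(37, 289) = 1/9

Step 1 — x − y = 37 − 289 = -252. Step 2 — v_3(-252) = 2 (factor: -252 = −(3^2 · 28); the sign does not affect v_p). Step 3 — |x − y|_3 = 3^{-2} = 1/9.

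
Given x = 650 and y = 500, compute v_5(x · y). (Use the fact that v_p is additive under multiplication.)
v_5(325000) = 5

v_p(x) = 2 (factor: 650 = 5^2 · 26); v_p(y) = 3 (factor: 500 = 5^3 · 4). Additivity: v_p(xy) = v_p(x) + v_p(y) = 2 + 3 = 5. (Direct check: xy = 325000 = 5^5 · (104).)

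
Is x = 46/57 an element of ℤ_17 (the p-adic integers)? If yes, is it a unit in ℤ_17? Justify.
x ∈ ℤ_17^× (unit); v_17(x) = 0

ℤ_17 = {x ∈ ℚ_17 : v_17(x) ≥ 0} and ℤ_17^× = {x ∈ ℤ_17 : v_17(x) = 0}. Here v_17(46/57) = v_17(num) − v_17(den) = 0; compare against these criteria.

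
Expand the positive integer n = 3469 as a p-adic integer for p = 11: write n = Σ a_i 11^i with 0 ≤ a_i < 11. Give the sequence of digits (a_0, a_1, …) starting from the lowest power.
(a_0, a_1, …) = (4, 7, 6, 2)

Repeated division by 11 gives the digits low-to-high: 3469 = 4 + 7·11^1 + 6·11^2 + 2·11^3. Digit sequence: (4, 7, 6, 2).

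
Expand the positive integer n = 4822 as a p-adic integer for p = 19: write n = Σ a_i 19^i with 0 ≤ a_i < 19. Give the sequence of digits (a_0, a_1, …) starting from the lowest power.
(a_0, a_1, …) = (15, 6, 13)

Repeated division by 19 gives the digits low-to-high: 4822 = 15 + 6·19^1 + 13·19^2. Digit sequence: (15, 6, 13).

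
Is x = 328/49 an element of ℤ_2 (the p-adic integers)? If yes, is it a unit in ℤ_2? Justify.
x ∈ ℤ_2 but not a unit; v_2(x) = 3 > 0

ℤ_2 = {x ∈ ℚ_2 : v_2(x) ≥ 0} and ℤ_2^× = {x ∈ ℤ_2 : v_2(x) = 0}. Here v_2(328/49) = v_2(num) − v_2(den) = 3; compare against these criteria.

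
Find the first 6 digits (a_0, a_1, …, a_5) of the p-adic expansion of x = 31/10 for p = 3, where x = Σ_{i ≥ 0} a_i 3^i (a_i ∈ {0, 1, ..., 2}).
(a_0, …, a_5) = (1, 1, 2, 2, 0, 0)

v_3(31/10) = 0 (numerator and denominator both coprime to 3), so x ∈ ℤ_3^×. Compute digits iteratively via a_i = x_i mod 3, x_{i+1} = (x_i − a_i)/3, with x_0 = x:
  x_0 = 31/10;  a_0 = 1;  x_1 = (x_0 − 1)/3 = 7/10
  x_1 = 7/10;  a_1 = 1;  x_2 = (x_1 − 1)/3 = -1/10
  x_2 = -1/10;  a_2 = 2;  x_3 = (x_2 − 2)/3 = -7/10
  x_3 = -7/10;  a_3 = 2;  x_4 = (x_3 − 2)/3 = -9/10
  x_4 = -9/10;  a_4 = 0;  x_5 = (x_4 − 0)/3 = -3/10
  x_5 = -3/10;  a_5 = 0;  x_6 = (x_5 − 0)/3 = -1/10
Digits: (1, 1, 2, 2, 0, 0).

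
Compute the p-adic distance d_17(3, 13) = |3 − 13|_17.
d_17(3, 13) = 1

Step 1 — x − y = 3 − 13 = -10. Step 2 — v_17(-10) = 0 (factor: -10 = −(17^0 · 10); the sign does not affect v_p). Step 3 — |x − y|_17 = 17^{0} = 1.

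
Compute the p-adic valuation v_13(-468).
v_13(-468) = 1

v_13(n) is the largest exponent k such that 13^k divides n. Factor out: -468 = -13^1 · 36. (Sign doesn't affect v_p.) So v_13(-468) = 1.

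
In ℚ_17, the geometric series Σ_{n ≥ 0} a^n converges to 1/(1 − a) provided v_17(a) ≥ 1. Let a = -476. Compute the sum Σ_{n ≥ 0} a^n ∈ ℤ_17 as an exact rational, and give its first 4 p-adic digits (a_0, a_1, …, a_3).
Σ a^n = 1/(1 − a) = 1/477;  first 4 digits = (1, 6, 0, 7)

v_17(a) = 1 ≥ 1, so the series converges in ℤ_17 to 1/(1 − a) = 1/(1 − (-476)) = 1/477. Expand this rational in ℤ_17: compute digits iteratively via d_i = x_i mod 17, x_{i+1} = (x_i − d_i)/17. The first 4 digits are (1, 6, 0, 7).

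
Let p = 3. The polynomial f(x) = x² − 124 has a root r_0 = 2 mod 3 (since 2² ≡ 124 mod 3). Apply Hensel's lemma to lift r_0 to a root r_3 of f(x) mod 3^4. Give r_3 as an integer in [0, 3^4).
r_3 = 23 (mod 81)

Hensel's recurrence: r_{i+1} = r_i − f(r_i)·(f′(r_i))^{-1} mod 3^{i+2}, with f′(x) = 2x. Iterate:
  r_0 = 2 (mod 3)
  r_1 = 5 (mod 9)
  r_2 = 23 (mod 27)
  r_3 = 23 (mod 81)
Final: r_3 = 23, and one checks f(r_3) ≡ 0 mod 3^4.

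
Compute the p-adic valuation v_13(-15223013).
v_13(-15223013) = 5

v_13(n) is the largest exponent k such that 13^k divides n. Factor out: -15223013 = -13^5 · 41. (Sign doesn't affect v_p.) So v_13(-15223013) = 5.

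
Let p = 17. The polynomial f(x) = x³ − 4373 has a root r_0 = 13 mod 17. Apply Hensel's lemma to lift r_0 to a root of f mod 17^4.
r_3 = 8054 (mod 83521)

Hensel: r_{i+1} = r_i − f(r_i)/f′(r_i) mod 17^{i+2}, where f′(x) = 3x². Iterate:
  r_0 = 13 (mod 17)
  r_1 = 251 (mod 289)
  r_2 = 3141 (mod 4913)
  r_3 = 8054 (mod 83521)
Final: r = 8054 with f(r) ≡ 0 mod 17^4.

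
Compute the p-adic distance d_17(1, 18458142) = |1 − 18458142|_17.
d_17(1, 18458142) = 1/1419857

Step 1 — x − y = 1 − 18458142 = -18458141. Step 2 — v_17(-18458141) = 5 (factor: -18458141 = −(17^5 · 13); the sign does not affect v_p). Step 3 — |x − y|_17 = 17^{-5} = 1/1419857.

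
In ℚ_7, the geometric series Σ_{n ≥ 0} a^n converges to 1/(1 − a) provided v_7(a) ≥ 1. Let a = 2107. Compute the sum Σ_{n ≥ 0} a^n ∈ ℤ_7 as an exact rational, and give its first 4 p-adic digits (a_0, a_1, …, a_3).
Σ a^n = 1/(1 − a) = -1/2106;  first 4 digits = (1, 0, 1, 6)

v_7(a) = 2 ≥ 1, so the series converges in ℤ_7 to 1/(1 − a) = 1/(1 − 2107) = -1/2106. Expand this rational in ℤ_7: compute digits iteratively via d_i = x_i mod 7, x_{i+1} = (x_i − d_i)/7. The first 4 digits are (1, 0, 1, 6).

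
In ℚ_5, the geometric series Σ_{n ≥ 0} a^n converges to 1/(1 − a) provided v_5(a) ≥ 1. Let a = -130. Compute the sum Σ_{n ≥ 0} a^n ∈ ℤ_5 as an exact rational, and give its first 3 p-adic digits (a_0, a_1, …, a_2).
Σ a^n = 1/(1 − a) = 1/131;  first 3 digits = (1, 4, 0)

v_5(a) = 1 ≥ 1, so the series converges in ℤ_5 to 1/(1 − a) = 1/(1 − (-130)) = 1/131. Expand this rational in ℤ_5: compute digits iteratively via d_i = x_i mod 5, x_{i+1} = (x_i − d_i)/5. The first 3 digits are (1, 4, 0).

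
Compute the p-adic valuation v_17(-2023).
v_17(-2023) = 2

v_17(n) is the largest exponent k such that 17^k divides n. Factor out: -2023 = -17^2 · 7. (Sign doesn't affect v_p.) So v_17(-2023) = 2.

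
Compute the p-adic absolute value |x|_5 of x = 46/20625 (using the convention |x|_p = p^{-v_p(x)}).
|46/20625|_5 = 625

Step 1 — compute v_5(x) by factoring powers of 5 out of the numerator and denominator: v_5(46/20625) = -4. Step 2 — apply |x|_p = p^{-v_p(x)} = 5^{4} = 625.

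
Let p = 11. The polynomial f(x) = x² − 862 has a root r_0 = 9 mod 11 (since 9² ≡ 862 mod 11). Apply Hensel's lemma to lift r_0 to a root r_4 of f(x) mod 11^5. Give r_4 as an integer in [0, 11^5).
r_4 = 7709 (mod 161051)

Hensel's recurrence: r_{i+1} = r_i − f(r_i)·(f′(r_i))^{-1} mod 11^{i+2}, with f′(x) = 2x. Iterate:
  r_0 = 9 (mod 11)
  r_1 = 86 (mod 121)
  r_2 = 1054 (mod 1331)
  r_3 = 7709 (mod 14641)
  r_4 = 7709 (mod 161051)
Final: r_4 = 7709, and one checks f(r_4) ≡ 0 mod 11^5.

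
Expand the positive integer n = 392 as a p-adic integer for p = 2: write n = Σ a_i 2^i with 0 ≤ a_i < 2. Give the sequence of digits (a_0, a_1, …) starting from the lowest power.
(a_0, a_1, …) = (0, 0, 0, 1, 0, 0, 0, 1, 1)

Repeated division by 2 gives the digits low-to-high: 392 = 1·2^3 + 1·2^7 + 1·2^8. Digit sequence: (0, 0, 0, 1, 0, 0, 0, 1, 1).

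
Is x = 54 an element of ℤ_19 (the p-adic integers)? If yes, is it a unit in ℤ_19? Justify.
x ∈ ℤ_19^× (unit); v_19(x) = 0

ℤ_19 = {x ∈ ℚ_19 : v_19(x) ≥ 0} and ℤ_19^× = {x ∈ ℤ_19 : v_19(x) = 0}. Here v_19(54) = v_19(num) − v_19(den) = 0; compare against these criteria.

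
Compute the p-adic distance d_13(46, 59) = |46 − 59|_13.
d_13(46, 59) = 1/13

Step 1 — x − y = 46 − 59 = -13. Step 2 — v_13(-13) = 1 (factor: -13 = −(13^1 · 1); the sign does not affect v_p). Step 3 — |x − y|_13 = 13^{-1} = 1/13.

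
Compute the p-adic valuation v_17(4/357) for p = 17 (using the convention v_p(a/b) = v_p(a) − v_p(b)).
v_17(4/357) = -1

Factor powers of 17 from the numerator and denominator of the reduced fraction: 4 = 17^0 · 4 and 357 = 17^1 · 21. Apply v_p(a/b) = v_p(a) − v_p(b): v_17(4/357) = 0 − 1 = -1.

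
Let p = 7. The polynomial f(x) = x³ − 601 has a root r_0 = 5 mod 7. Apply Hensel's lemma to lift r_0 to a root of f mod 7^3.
r_2 = 61 (mod 343)

Hensel: r_{i+1} = r_i − f(r_i)/f′(r_i) mod 7^{i+2}, where f′(x) = 3x². Iterate:
  r_0 = 5 (mod 7)
  r_1 = 12 (mod 49)
  r_2 = 61 (mod 343)
Final: r = 61 with f(r) ≡ 0 mod 7^3.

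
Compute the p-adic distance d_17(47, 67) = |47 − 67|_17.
d_17(47, 67) = 1

Step 1 — x − y = 47 − 67 = -20. Step 2 — v_17(-20) = 0 (factor: -20 = −(17^0 · 20); the sign does not affect v_p). Step 3 — |x − y|_17 = 17^{0} = 1.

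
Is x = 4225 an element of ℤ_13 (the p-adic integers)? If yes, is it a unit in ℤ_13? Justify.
x ∈ ℤ_13 but not a unit; v_13(x) = 2 > 0

ℤ_13 = {x ∈ ℚ_13 : v_13(x) ≥ 0} and ℤ_13^× = {x ∈ ℤ_13 : v_13(x) = 0}. Here v_13(4225) = v_13(num) − v_13(den) = 2; compare against these criteria.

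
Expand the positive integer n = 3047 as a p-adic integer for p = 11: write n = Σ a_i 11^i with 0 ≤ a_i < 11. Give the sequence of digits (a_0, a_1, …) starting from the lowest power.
(a_0, a_1, …) = (0, 2, 3, 2)

Repeated division by 11 gives the digits low-to-high: 3047 = 2·11^1 + 3·11^2 + 2·11^3. Digit sequence: (0, 2, 3, 2).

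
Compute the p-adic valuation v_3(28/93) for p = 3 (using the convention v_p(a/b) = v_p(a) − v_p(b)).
v_3(28/93) = -1

Factor powers of 3 from the numerator and denominator of the reduced fraction: 28 = 3^0 · 28 and 93 = 3^1 · 31. Apply v_p(a/b) = v_p(a) − v_p(b): v_3(28/93) = 0 − 1 = -1.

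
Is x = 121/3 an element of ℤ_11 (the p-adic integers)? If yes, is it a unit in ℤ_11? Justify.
x ∈ ℤ_11 but not a unit; v_11(x) = 2 > 0

ℤ_11 = {x ∈ ℚ_11 : v_11(x) ≥ 0} and ℤ_11^× = {x ∈ ℤ_11 : v_11(x) = 0}. Here v_11(121/3) = v_11(num) − v_11(den) = 2; compare against these criteria.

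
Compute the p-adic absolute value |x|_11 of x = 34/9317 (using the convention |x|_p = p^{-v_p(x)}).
|34/9317|_11 = 1331

Step 1 — compute v_11(x) by factoring powers of 11 out of the numerator and denominator: v_11(34/9317) = -3. Step 2 — apply |x|_p = p^{-v_p(x)} = 11^{3} = 1331.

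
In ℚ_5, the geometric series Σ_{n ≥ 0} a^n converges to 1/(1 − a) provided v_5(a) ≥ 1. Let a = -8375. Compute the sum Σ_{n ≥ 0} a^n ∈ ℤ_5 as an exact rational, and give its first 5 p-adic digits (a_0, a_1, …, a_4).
Σ a^n = 1/(1 − a) = 1/8376;  first 5 digits = (1, 0, 0, 3, 1)

v_5(a) = 3 ≥ 1, so the series converges in ℤ_5 to 1/(1 − a) = 1/(1 − (-8375)) = 1/8376. Expand this rational in ℤ_5: compute digits iteratively via d_i = x_i mod 5, x_{i+1} = (x_i − d_i)/5. The first 5 digits are (1, 0, 0, 3, 1).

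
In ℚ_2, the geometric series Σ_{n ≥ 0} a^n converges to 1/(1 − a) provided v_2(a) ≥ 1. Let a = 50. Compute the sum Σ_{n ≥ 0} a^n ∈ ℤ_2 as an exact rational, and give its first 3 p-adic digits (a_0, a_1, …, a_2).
Σ a^n = 1/(1 − a) = -1/49;  first 3 digits = (1, 1, 1)

v_2(a) = 1 ≥ 1, so the series converges in ℤ_2 to 1/(1 − a) = 1/(1 − 50) = -1/49. Expand this rational in ℤ_2: compute digits iteratively via d_i = x_i mod 2, x_{i+1} = (x_i − d_i)/2. The first 3 digits are (1, 1, 1).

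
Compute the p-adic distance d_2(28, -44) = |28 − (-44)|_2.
d_2(28, -44) = 1/8

Step 1 — x − y = 28 − (-44) = 72. Step 2 — v_2(72) = 3 (factor: 72 = (2^3 · 9); the sign does not affect v_p). Step 3 — |x − y|_2 = 2^{-3} = 1/8.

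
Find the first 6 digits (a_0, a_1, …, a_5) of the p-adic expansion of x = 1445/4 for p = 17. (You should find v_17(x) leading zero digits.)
(a_0, …, a_5) = (0, 0, 14, 12, 12, 12)

v_17(1445/4) = 2, so a_0 = ... = a_1 = 0. Factor out: x = 17^2 · u with u = 5/4 a unit in ℤ_17. Expand u iteratively via a_{v+i} = u_i mod 17, u_{i+1} = (u_i − a_{v+i})/17:
  u_0 = 5/4;  a_2 = 14;  u_1 = (u_0 − 14)/17 = -3/4
  u_1 = -3/4;  a_3 = 12;  u_2 = (u_1 − 12)/17 = -3/4
  u_2 = -3/4;  a_4 = 12;  u_3 = (u_2 − 12)/17 = -3/4
  u_3 = -3/4;  a_5 = 12;  u_4 = (u_3 − 12)/17 = -3/4
Digits: (0, 0, 14, 12, 12, 12).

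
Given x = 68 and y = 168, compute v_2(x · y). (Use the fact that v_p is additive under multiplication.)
v_2(11424) = 5

v_p(x) = 2 (factor: 68 = 2^2 · 17); v_p(y) = 3 (factor: 168 = 2^3 · 21). Additivity: v_p(xy) = v_p(x) + v_p(y) = 2 + 3 = 5. (Direct check: xy = 11424 = 2^5 · (357).)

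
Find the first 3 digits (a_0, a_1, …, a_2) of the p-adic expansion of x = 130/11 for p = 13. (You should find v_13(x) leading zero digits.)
(a_0, …, a_2) = (0, 8, 3)

v_13(130/11) = 1, so a_0 = ... = a_0 = 0. Factor out: x = 13^1 · u with u = 10/11 a unit in ℤ_13. Expand u iteratively via a_{v+i} = u_i mod 13, u_{i+1} = (u_i − a_{v+i})/13:
  u_0 = 10/11;  a_1 = 8;  u_1 = (u_0 − 8)/13 = -6/11
  u_1 = -6/11;  a_2 = 3;  u_2 = (u_1 − 3)/13 = -3/11
Digits: (0, 8, 3).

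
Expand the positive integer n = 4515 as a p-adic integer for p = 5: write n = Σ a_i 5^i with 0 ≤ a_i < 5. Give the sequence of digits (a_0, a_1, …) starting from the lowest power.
(a_0, a_1, …) = (0, 3, 0, 1, 2, 1)

Repeated division by 5 gives the digits low-to-high: 4515 = 3·5^1 + 1·5^3 + 2·5^4 + 1·5^5. Digit sequence: (0, 3, 0, 1, 2, 1).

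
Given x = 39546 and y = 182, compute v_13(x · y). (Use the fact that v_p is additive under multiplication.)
v_13(7197372) = 4

v_p(x) = 3 (factor: 39546 = 13^3 · 18); v_p(y) = 1 (factor: 182 = 13^1 · 14). Additivity: v_p(xy) = v_p(x) + v_p(y) = 3 + 1 = 4. (Direct check: xy = 7197372 = 13^4 · (252).)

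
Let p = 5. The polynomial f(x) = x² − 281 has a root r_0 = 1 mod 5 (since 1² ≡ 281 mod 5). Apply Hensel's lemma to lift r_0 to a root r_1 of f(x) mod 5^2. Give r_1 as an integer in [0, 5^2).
r_1 = 16 (mod 25)

Hensel's recurrence: r_{i+1} = r_i − f(r_i)·(f′(r_i))^{-1} mod 5^{i+2}, with f′(x) = 2x. Iterate:
  r_0 = 1 (mod 5)
  r_1 = 16 (mod 25)
Final: r_1 = 16, and one checks f(r_1) ≡ 0 mod 5^2.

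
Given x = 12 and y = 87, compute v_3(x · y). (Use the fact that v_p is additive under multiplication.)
v_3(1044) = 2

v_p(x) = 1 (factor: 12 = 3^1 · 4); v_p(y) = 1 (factor: 87 = 3^1 · 29). Additivity: v_p(xy) = v_p(x) + v_p(y) = 1 + 1 = 2. (Direct check: xy = 1044 = 3^2 · (116).)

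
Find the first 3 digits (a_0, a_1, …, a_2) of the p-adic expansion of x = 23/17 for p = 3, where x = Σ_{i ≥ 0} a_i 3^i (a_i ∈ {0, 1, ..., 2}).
(a_0, …, a_2) = (1, 1, 2)

v_3(23/17) = 0 (numerator and denominator both coprime to 3), so x ∈ ℤ_3^×. Compute digits iteratively via a_i = x_i mod 3, x_{i+1} = (x_i − a_i)/3, with x_0 = x:
  x_0 = 23/17;  a_0 = 1;  x_1 = (x_0 − 1)/3 = 2/17
  x_1 = 2/17;  a_1 = 1;  x_2 = (x_1 − 1)/3 = -5/17
  x_2 = -5/17;  a_2 = 2;  x_3 = (x_2 − 2)/3 = -13/17
Digits: (1, 1, 2).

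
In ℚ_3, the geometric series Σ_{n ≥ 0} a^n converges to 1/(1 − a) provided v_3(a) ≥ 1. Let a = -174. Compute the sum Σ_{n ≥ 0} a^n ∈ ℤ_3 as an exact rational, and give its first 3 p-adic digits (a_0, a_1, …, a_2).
Σ a^n = 1/(1 − a) = 1/175;  first 3 digits = (1, 2, 2)

v_3(a) = 1 ≥ 1, so the series converges in ℤ_3 to 1/(1 − a) = 1/(1 − (-174)) = 1/175. Expand this rational in ℤ_3: compute digits iteratively via d_i = x_i mod 3, x_{i+1} = (x_i − d_i)/3. The first 3 digits are (1, 2, 2).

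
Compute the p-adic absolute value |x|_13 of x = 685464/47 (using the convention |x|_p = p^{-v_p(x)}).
|685464/47|_13 = 1/28561

Step 1 — compute v_13(x) by factoring powers of 13 out of the numerator and denominator: v_13(685464/47) = 4. Step 2 — apply |x|_p = p^{-v_p(x)} = 13^{-4} = 1/28561.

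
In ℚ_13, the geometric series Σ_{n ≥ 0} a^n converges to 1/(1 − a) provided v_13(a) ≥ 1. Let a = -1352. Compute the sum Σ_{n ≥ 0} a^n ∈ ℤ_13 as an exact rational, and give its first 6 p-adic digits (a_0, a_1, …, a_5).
Σ a^n = 1/(1 − a) = 1/1353;  first 6 digits = (1, 0, 5, 12, 11, 4)

v_13(a) = 2 ≥ 1, so the series converges in ℤ_13 to 1/(1 − a) = 1/(1 − (-1352)) = 1/1353. Expand this rational in ℤ_13: compute digits iteratively via d_i = x_i mod 13, x_{i+1} = (x_i − d_i)/13. The first 6 digits are (1, 0, 5, 12, 11, 4).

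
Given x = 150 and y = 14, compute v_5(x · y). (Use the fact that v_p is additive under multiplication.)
v_5(2100) = 2

v_p(x) = 2 (factor: 150 = 5^2 · 6); v_p(y) = 0 (factor: 14 = 5^0 · 14). Additivity: v_p(xy) = v_p(x) + v_p(y) = 2 + 0 = 2. (Direct check: xy = 2100 = 5^2 · (84).)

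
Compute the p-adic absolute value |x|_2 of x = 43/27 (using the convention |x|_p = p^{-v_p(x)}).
|43/27|_2 = 1

Step 1 — compute v_2(x) by factoring powers of 2 out of the numerator and denominator: v_2(43/27) = 0. Step 2 — apply |x|_p = p^{-v_p(x)} = 2^{0} = 1.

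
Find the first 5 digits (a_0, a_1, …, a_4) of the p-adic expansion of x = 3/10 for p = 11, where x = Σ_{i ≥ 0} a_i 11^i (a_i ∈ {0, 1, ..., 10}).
(a_0, …, a_4) = (8, 7, 7, 7, 7)

v_11(3/10) = 0 (numerator and denominator both coprime to 11), so x ∈ ℤ_11^×. Compute digits iteratively via a_i = x_i mod 11, x_{i+1} = (x_i − a_i)/11, with x_0 = x:
  x_0 = 3/10;  a_0 = 8;  x_1 = (x_0 − 8)/11 = -7/10
  x_1 = -7/10;  a_1 = 7;  x_2 = (x_1 − 7)/11 = -7/10
  x_2 = -7/10;  a_2 = 7;  x_3 = (x_2 − 7)/11 = -7/10
  x_3 = -7/10;  a_3 = 7;  x_4 = (x_3 − 7)/11 = -7/10
  x_4 = -7/10;  a_4 = 7;  x_5 = (x_4 − 7)/11 = -7/10
Digits: (8, 7, 7, 7, 7).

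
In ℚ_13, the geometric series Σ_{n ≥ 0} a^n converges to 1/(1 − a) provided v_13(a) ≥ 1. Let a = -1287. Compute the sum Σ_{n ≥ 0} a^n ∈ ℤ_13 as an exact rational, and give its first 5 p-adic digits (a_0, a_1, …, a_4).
Σ a^n = 1/(1 − a) = 1/1288;  first 5 digits = (1, 5, 4, 7, 1)

v_13(a) = 1 ≥ 1, so the series converges in ℤ_13 to 1/(1 − a) = 1/(1 − (-1287)) = 1/1288. Expand this rational in ℤ_13: compute digits iteratively via d_i = x_i mod 13, x_{i+1} = (x_i − d_i)/13. The first 5 digits are (1, 5, 4, 7, 1).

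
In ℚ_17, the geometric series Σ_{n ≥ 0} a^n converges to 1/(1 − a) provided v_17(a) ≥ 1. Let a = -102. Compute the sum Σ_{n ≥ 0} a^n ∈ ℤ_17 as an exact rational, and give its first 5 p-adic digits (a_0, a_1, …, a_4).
Σ a^n = 1/(1 − a) = 1/103;  first 5 digits = (1, 11, 1, 7, 8)

v_17(a) = 1 ≥ 1, so the series converges in ℤ_17 to 1/(1 − a) = 1/(1 − (-102)) = 1/103. Expand this rational in ℤ_17: compute digits iteratively via d_i = x_i mod 17, x_{i+1} = (x_i − d_i)/17. The first 5 digits are (1, 11, 1, 7, 8).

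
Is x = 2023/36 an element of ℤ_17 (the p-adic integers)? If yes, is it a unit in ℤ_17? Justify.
x ∈ ℤ_17 but not a unit; v_17(x) = 2 > 0

ℤ_17 = {x ∈ ℚ_17 : v_17(x) ≥ 0} and ℤ_17^× = {x ∈ ℤ_17 : v_17(x) = 0}. Here v_17(2023/36) = v_17(num) − v_17(den) = 2; compare against these criteria.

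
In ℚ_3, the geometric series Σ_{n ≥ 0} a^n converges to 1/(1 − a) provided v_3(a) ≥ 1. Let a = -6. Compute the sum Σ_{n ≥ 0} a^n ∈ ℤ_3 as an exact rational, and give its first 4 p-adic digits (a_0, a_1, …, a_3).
Σ a^n = 1/(1 − a) = 1/7;  first 4 digits = (1, 1, 0, 2)

v_3(a) = 1 ≥ 1, so the series converges in ℤ_3 to 1/(1 − a) = 1/(1 − (-6)) = 1/7. Expand this rational in ℤ_3: compute digits iteratively via d_i = x_i mod 3, x_{i+1} = (x_i − d_i)/3. The first 4 digits are (1, 1, 0, 2).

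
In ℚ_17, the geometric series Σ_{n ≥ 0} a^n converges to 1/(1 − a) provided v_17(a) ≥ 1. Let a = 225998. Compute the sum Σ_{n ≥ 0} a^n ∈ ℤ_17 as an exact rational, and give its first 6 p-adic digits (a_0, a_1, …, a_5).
Σ a^n = 1/(1 − a) = -1/225997;  first 6 digits = (1, 0, 0, 12, 2, 0)

v_17(a) = 3 ≥ 1, so the series converges in ℤ_17 to 1/(1 − a) = 1/(1 − 225998) = -1/225997. Expand this rational in ℤ_17: compute digits iteratively via d_i = x_i mod 17, x_{i+1} = (x_i − d_i)/17. The first 6 digits are (1, 0, 0, 12, 2, 0).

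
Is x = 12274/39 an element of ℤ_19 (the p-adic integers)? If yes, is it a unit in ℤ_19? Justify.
x ∈ ℤ_19 but not a unit; v_19(x) = 2 > 0

ℤ_19 = {x ∈ ℚ_19 : v_19(x) ≥ 0} and ℤ_19^× = {x ∈ ℤ_19 : v_19(x) = 0}. Here v_19(12274/39) = v_19(num) − v_19(den) = 2; compare against these criteria.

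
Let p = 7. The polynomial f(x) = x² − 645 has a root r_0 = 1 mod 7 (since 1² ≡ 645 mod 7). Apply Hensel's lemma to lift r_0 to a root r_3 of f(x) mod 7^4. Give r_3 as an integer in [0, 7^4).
r_3 = 274 (mod 2401)

Hensel's recurrence: r_{i+1} = r_i − f(r_i)·(f′(r_i))^{-1} mod 7^{i+2}, with f′(x) = 2x. Iterate:
  r_0 = 1 (mod 7)
  r_1 = 29 (mod 49)
  r_2 = 274 (mod 343)
  r_3 = 274 (mod 2401)
Final: r_3 = 274, and one checks f(r_3) ≡ 0 mod 7^4.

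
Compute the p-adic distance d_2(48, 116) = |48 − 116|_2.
d_2(48, 116) = 1/4

Step 1 — x − y = 48 − 116 = -68. Step 2 — v_2(-68) = 2 (factor: -68 = −(2^2 · 17); the sign does not affect v_p). Step 3 — |x − y|_2 = 2^{-2} = 1/4.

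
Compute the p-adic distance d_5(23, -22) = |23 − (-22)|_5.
d_5(23, -22) = 1/5

Step 1 — x − y = 23 − (-22) = 45. Step 2 — v_5(45) = 1 (factor: 45 = (5^1 · 9); the sign does not affect v_p). Step 3 — |x − y|_5 = 5^{-1} = 1/5.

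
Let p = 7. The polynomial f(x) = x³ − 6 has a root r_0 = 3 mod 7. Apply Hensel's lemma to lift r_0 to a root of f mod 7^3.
r_2 = 122 (mod 343)

Hensel: r_{i+1} = r_i − f(r_i)/f′(r_i) mod 7^{i+2}, where f′(x) = 3x². Iterate:
  r_0 = 3 (mod 7)
  r_1 = 24 (mod 49)
  r_2 = 122 (mod 343)
Final: r = 122 with f(r) ≡ 0 mod 7^3.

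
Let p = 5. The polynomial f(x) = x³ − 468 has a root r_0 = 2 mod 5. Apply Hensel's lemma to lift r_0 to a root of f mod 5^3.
r_2 = 7 (mod 125)

Hensel: r_{i+1} = r_i − f(r_i)/f′(r_i) mod 5^{i+2}, where f′(x) = 3x². Iterate:
  r_0 = 2 (mod 5)
  r_1 = 7 (mod 25)
  r_2 = 7 (mod 125)
Final: r = 7 with f(r) ≡ 0 mod 5^3.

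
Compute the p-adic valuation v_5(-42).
v_5(-42) = 0

v_5(n) is the largest exponent k such that 5^k divides n. Factor out: -42 = -5^0 · 42. (Sign doesn't affect v_p.) So v_5(-42) = 0.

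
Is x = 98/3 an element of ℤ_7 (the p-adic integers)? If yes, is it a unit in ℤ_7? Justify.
x ∈ ℤ_7 but not a unit; v_7(x) = 2 > 0

ℤ_7 = {x ∈ ℚ_7 : v_7(x) ≥ 0} and ℤ_7^× = {x ∈ ℤ_7 : v_7(x) = 0}. Here v_7(98/3) = v_7(num) − v_7(den) = 2; compare against these criteria.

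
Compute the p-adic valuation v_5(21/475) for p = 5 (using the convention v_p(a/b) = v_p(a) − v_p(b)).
v_5(21/475) = -2

Factor powers of 5 from the numerator and denominator of the reduced fraction: 21 = 5^0 · 21 and 475 = 5^2 · 19. Apply v_p(a/b) = v_p(a) − v_p(b): v_5(21/475) = 0 − 2 = -2.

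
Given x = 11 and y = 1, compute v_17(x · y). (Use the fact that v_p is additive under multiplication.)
v_17(11) = 0

v_p(x) = 0 (factor: 11 = 17^0 · 11); v_p(y) = 0 (factor: 1 = 17^0 · 1). Additivity: v_p(xy) = v_p(x) + v_p(y) = 0 + 0 = 0. (Direct check: xy = 11 = 17^0 · (11).)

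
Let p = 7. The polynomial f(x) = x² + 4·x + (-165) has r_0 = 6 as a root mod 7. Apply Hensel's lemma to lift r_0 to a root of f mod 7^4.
r_3 = 2386 (mod 2401)

Hensel: r_{i+1} = r_i − f(r_i)·(f′(r_i))^{-1} mod 7^{i+2}, f′(x) = 2x + 4. Iterate:
  r_0 = 6 (mod 7)
  r_1 = 34 (mod 49)
  r_2 = 328 (mod 343)
  r_3 = 2386 (mod 2401)
Final: r = 2386 satisfies f(r) ≡ 0 mod 7^4.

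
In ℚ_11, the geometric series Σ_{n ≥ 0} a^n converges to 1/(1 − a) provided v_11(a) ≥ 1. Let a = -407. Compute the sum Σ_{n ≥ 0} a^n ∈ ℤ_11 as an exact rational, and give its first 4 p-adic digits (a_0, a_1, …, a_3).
Σ a^n = 1/(1 − a) = 1/408;  first 4 digits = (1, 7, 1, 5)

v_11(a) = 1 ≥ 1, so the series converges in ℤ_11 to 1/(1 − a) = 1/(1 − (-407)) = 1/408. Expand this rational in ℤ_11: compute digits iteratively via d_i = x_i mod 11, x_{i+1} = (x_i − d_i)/11. The first 4 digits are (1, 7, 1, 5).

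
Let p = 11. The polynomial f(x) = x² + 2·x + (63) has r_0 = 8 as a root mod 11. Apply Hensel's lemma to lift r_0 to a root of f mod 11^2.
r_1 = 74 (mod 121)

Hensel: r_{i+1} = r_i − f(r_i)·(f′(r_i))^{-1} mod 11^{i+2}, f′(x) = 2x + 2. Iterate:
  r_0 = 8 (mod 11)
  r_1 = 74 (mod 121)
Final: r = 74 satisfies f(r) ≡ 0 mod 11^2.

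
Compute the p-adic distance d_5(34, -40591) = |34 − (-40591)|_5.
d_5(34, -40591) = 1/3125

Step 1 — x − y = 34 − (-40591) = 40625. Step 2 — v_5(40625) = 5 (factor: 40625 = (5^5 · 13); the sign does not affect v_p). Step 3 — |x − y|_5 = 5^{-5} = 1/3125.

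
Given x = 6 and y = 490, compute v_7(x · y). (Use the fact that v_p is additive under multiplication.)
v_7(2940) = 2

v_p(x) = 0 (factor: 6 = 7^0 · 6); v_p(y) = 2 (factor: 490 = 7^2 · 10). Additivity: v_p(xy) = v_p(x) + v_p(y) = 0 + 2 = 2. (Direct check: xy = 2940 = 7^2 · (60).)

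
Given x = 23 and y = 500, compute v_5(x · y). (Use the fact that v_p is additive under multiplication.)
v_5(11500) = 3

v_p(x) = 0 (factor: 23 = 5^0 · 23); v_p(y) = 3 (factor: 500 = 5^3 · 4). Additivity: v_p(xy) = v_p(x) + v_p(y) = 0 + 3 = 3. (Direct check: xy = 11500 = 5^3 · (92).)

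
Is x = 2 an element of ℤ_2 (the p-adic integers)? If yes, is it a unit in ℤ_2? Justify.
x ∈ ℤ_2 but not a unit; v_2(x) = 1 > 0

ℤ_2 = {x ∈ ℚ_2 : v_2(x) ≥ 0} and ℤ_2^× = {x ∈ ℤ_2 : v_2(x) = 0}. Here v_2(2) = v_2(num) − v_2(den) = 1; compare against these criteria.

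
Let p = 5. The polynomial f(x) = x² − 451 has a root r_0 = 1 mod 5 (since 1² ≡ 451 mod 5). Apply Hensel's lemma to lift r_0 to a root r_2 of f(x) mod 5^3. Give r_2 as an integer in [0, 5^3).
r_2 = 101 (mod 125)

Hensel's recurrence: r_{i+1} = r_i − f(r_i)·(f′(r_i))^{-1} mod 5^{i+2}, with f′(x) = 2x. Iterate:
  r_0 = 1 (mod 5)
  r_1 = 1 (mod 25)
  r_2 = 101 (mod 125)
Final: r_2 = 101, and one checks f(r_2) ≡ 0 mod 5^3.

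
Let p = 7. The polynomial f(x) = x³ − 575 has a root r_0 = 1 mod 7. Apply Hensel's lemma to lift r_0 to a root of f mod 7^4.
r_3 = 2038 (mod 2401)

Hensel: r_{i+1} = r_i − f(r_i)/f′(r_i) mod 7^{i+2}, where f′(x) = 3x². Iterate:
  r_0 = 1 (mod 7)
  r_1 = 29 (mod 49)
  r_2 = 323 (mod 343)
  r_3 = 2038 (mod 2401)
Final: r = 2038 with f(r) ≡ 0 mod 7^4.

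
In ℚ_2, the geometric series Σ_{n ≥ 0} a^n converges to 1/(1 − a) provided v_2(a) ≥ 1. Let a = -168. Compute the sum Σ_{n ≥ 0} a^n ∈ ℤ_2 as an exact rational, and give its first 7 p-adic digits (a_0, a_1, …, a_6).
Σ a^n = 1/(1 − a) = 1/169;  first 7 digits = (1, 0, 0, 1, 1, 0, 0)

v_2(a) = 3 ≥ 1, so the series converges in ℤ_2 to 1/(1 − a) = 1/(1 − (-168)) = 1/169. Expand this rational in ℤ_2: compute digits iteratively via d_i = x_i mod 2, x_{i+1} = (x_i − d_i)/2. The first 7 digits are (1, 0, 0, 1, 1, 0, 0).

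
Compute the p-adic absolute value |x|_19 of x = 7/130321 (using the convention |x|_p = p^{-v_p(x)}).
|7/130321|_19 = 130321

Step 1 — compute v_19(x) by factoring powers of 19 out of the numerator and denominator: v_19(7/130321) = -4. Step 2 — apply |x|_p = p^{-v_p(x)} = 19^{4} = 130321.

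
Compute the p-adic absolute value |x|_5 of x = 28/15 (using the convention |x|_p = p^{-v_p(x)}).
|28/15|_5 = 5

Step 1 — compute v_5(x) by factoring powers of 5 out of the numerator and denominator: v_5(28/15) = -1. Step 2 — apply |x|_p = p^{-v_p(x)} = 5^{1} = 5.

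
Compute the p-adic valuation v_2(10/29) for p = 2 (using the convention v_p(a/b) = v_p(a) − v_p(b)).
v_2(10/29) = 1

Factor powers of 2 from the numerator and denominator of the reduced fraction: 10 = 2^1 · 5 and 29 = 2^0 · 29. Apply v_p(a/b) = v_p(a) − v_p(b): v_2(10/29) = 1 − 0 = 1.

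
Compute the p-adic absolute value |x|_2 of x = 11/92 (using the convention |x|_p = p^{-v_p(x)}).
|11/92|_2 = 4

Step 1 — compute v_2(x) by factoring powers of 2 out of the numerator and denominator: v_2(11/92) = -2. Step 2 — apply |x|_p = p^{-v_p(x)} = 2^{2} = 4.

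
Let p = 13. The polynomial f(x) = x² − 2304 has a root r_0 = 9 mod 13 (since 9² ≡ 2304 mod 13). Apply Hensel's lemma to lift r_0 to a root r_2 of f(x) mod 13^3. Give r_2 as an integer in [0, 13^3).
r_2 = 48 (mod 2197)

Hensel's recurrence: r_{i+1} = r_i − f(r_i)·(f′(r_i))^{-1} mod 13^{i+2}, with f′(x) = 2x. Iterate:
  r_0 = 9 (mod 13)
  r_1 = 48 (mod 169)
  r_2 = 48 (mod 2197)
Final: r_2 = 48, and one checks f(r_2) ≡ 0 mod 13^3.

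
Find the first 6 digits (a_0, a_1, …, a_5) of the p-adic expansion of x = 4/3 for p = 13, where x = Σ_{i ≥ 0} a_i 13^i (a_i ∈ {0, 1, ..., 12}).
(a_0, …, a_5) = (10, 8, 8, 8, 8, 8)

v_13(4/3) = 0 (numerator and denominator both coprime to 13), so x ∈ ℤ_13^×. Compute digits iteratively via a_i = x_i mod 13, x_{i+1} = (x_i − a_i)/13, with x_0 = x:
  x_0 = 4/3;  a_0 = 10;  x_1 = (x_0 − 10)/13 = -2/3
  x_1 = -2/3;  a_1 = 8;  x_2 = (x_1 − 8)/13 = -2/3
  x_2 = -2/3;  a_2 = 8;  x_3 = (x_2 − 8)/13 = -2/3
  x_3 = -2/3;  a_3 = 8;  x_4 = (x_3 − 8)/13 = -2/3
  x_4 = -2/3;  a_4 = 8;  x_5 = (x_4 − 8)/13 = -2/3
  x_5 = -2/3;  a_5 = 8;  x_6 = (x_5 − 8)/13 = -2/3
Digits: (10, 8, 8, 8, 8, 8).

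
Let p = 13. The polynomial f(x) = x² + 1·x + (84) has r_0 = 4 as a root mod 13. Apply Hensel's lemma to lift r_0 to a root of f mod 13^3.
r_2 = 1382 (mod 2197)

Hensel: r_{i+1} = r_i − f(r_i)·(f′(r_i))^{-1} mod 13^{i+2}, f′(x) = 2x + 1. Iterate:
  r_0 = 4 (mod 13)
  r_1 = 30 (mod 169)
  r_2 = 1382 (mod 2197)
Final: r = 1382 satisfies f(r) ≡ 0 mod 13^3.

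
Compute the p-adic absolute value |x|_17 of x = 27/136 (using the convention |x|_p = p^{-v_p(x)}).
|27/136|_17 = 17

Step 1 — compute v_17(x) by factoring powers of 17 out of the numerator and denominator: v_17(27/136) = -1. Step 2 — apply |x|_p = p^{-v_p(x)} = 17^{1} = 17.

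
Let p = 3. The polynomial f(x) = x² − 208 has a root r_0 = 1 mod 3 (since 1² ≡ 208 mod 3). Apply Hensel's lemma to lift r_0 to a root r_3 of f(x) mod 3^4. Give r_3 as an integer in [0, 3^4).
r_3 = 64 (mod 81)

Hensel's recurrence: r_{i+1} = r_i − f(r_i)·(f′(r_i))^{-1} mod 3^{i+2}, with f′(x) = 2x. Iterate:
  r_0 = 1 (mod 3)
  r_1 = 1 (mod 9)
  r_2 = 10 (mod 27)
  r_3 = 64 (mod 81)
Final: r_3 = 64, and one checks f(r_3) ≡ 0 mod 3^4.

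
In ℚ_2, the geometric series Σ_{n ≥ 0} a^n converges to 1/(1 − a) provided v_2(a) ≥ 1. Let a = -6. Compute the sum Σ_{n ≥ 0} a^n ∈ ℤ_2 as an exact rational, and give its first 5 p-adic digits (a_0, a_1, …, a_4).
Σ a^n = 1/(1 − a) = 1/7;  first 5 digits = (1, 1, 1, 0, 1)

v_2(a) = 1 ≥ 1, so the series converges in ℤ_2 to 1/(1 − a) = 1/(1 − (-6)) = 1/7. Expand this rational in ℤ_2: compute digits iteratively via d_i = x_i mod 2, x_{i+1} = (x_i − d_i)/2. The first 5 digits are (1, 1, 1, 0, 1).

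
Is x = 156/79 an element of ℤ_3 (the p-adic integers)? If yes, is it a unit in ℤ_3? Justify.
x ∈ ℤ_3 but not a unit; v_3(x) = 1 > 0

ℤ_3 = {x ∈ ℚ_3 : v_3(x) ≥ 0} and ℤ_3^× = {x ∈ ℤ_3 : v_3(x) = 0}. Here v_3(156/79) = v_3(num) − v_3(den) = 1; compare against these criteria.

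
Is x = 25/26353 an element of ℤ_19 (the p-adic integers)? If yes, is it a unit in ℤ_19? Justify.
x ∉ ℤ_19 (v_19(x) = -2 < 0)

ℤ_19 = {x ∈ ℚ_19 : v_19(x) ≥ 0} and ℤ_19^× = {x ∈ ℤ_19 : v_19(x) = 0}. Here v_19(25/26353) = v_19(num) − v_19(den) = -2; compare against these criteria.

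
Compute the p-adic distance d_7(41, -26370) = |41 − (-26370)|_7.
d_7(41, -26370) = 1/2401

Step 1 — x − y = 41 − (-26370) = 26411. Step 2 — v_7(26411) = 4 (factor: 26411 = (7^4 · 11); the sign does not affect v_p). Step 3 — |x − y|_7 = 7^{-4} = 1/2401.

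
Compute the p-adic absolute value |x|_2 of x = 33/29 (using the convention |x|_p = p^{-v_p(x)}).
|33/29|_2 = 1

Step 1 — compute v_2(x) by factoring powers of 2 out of the numerator and denominator: v_2(33/29) = 0. Step 2 — apply |x|_p = p^{-v_p(x)} = 2^{0} = 1.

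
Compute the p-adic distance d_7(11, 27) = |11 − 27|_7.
d_7(11, 27) = 1

Step 1 — x − y = 11 − 27 = -16. Step 2 — v_7(-16) = 0 (factor: -16 = −(7^0 · 16); the sign does not affect v_p). Step 3 — |x − y|_7 = 7^{0} = 1.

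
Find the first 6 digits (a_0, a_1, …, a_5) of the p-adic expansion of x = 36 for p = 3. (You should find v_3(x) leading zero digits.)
(a_0, …, a_5) = (0, 0, 1, 1, 0, 0)

v_3(36) = 2, so a_0 = ... = a_1 = 0. Factor out: x = 3^2 · u with u = 4 a unit in ℤ_3. Expand u iteratively via a_{v+i} = u_i mod 3, u_{i+1} = (u_i − a_{v+i})/3:
  u_0 = 4;  a_2 = 1;  u_1 = (u_0 − 1)/3 = 1
  u_1 = 1;  a_3 = 1;  u_2 = (u_1 − 1)/3 = 0
  u_2 = 0;  a_4 = 0;  u_3 = (u_2 − 0)/3 = 0
  u_3 = 0;  a_5 = 0;  u_4 = (u_3 − 0)/3 = 0
Digits: (0, 0, 1, 1, 0, 0).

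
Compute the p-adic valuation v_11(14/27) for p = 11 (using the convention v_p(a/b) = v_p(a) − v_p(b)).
v_11(14/27) = 0

Factor powers of 11 from the numerator and denominator of the reduced fraction: 14 = 11^0 · 14 and 27 = 11^0 · 27. Apply v_p(a/b) = v_p(a) − v_p(b): v_11(14/27) = 0 − 0 = 0.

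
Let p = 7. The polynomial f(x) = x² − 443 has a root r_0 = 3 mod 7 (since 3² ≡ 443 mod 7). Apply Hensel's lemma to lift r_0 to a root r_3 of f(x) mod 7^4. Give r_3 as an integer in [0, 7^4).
r_3 = 2068 (mod 2401)

Hensel's recurrence: r_{i+1} = r_i − f(r_i)·(f′(r_i))^{-1} mod 7^{i+2}, with f′(x) = 2x. Iterate:
  r_0 = 3 (mod 7)
  r_1 = 10 (mod 49)
  r_2 = 10 (mod 343)
  r_3 = 2068 (mod 2401)
Final: r_3 = 2068, and one checks f(r_3) ≡ 0 mod 7^4.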